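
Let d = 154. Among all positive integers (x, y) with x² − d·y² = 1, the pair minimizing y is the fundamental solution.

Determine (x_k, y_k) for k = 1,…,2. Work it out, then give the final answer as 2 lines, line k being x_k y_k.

21295 1716
906954049 73084440

√154 = [12; 2,2,3,1,2,1,3,2,2,24, …], period ℓ=10 (even) → k=9
i=0: a=12 ⇒ p=12, q=1
i=1: a=2 ⇒ p=25, q=2
i=2: a=2 ⇒ p=62, q=5
i=3: a=3 ⇒ p=211, q=17
i=4: a=1 ⇒ p=273, q=22
i=5: a=2 ⇒ p=757, q=61
i=6: a=1 ⇒ p=1030, q=83
i=7: a=3 ⇒ p=3847, q=310
i=8: a=2 ⇒ p=8724, q=703
i=9: a=2 ⇒ p=21295, q=1716
→ (21295, 1716).  Check: 21295²=453477025, 154·1716²=453477024, difference 1.
(x_2, y_2) = (21295·21295 + 154·1716·1716, 21295·1716 + 1716·21295) = (906954049, 73084440)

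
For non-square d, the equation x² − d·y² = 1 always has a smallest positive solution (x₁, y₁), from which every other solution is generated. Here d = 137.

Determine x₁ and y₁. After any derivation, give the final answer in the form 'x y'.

6083073 519712

√137 = [11; 1,2,2,1,1,2,2,1,22, …], period ℓ=9 (odd) → k=17
step 0: (11, 1)  from 11·(1,0) + (0,1)
step 1: (12, 1)  from 1·(11,1) + (1,0)
…
step 4: (117, 10)  from 1·(82,7) + (35,3)
step 5: (199, 17)  from 1·(117,10) + (82,7)
step 6: (515, 44)  from 2·(199,17) + (117,10)
step 7: (1229, 105)  from 2·(515,44) + (199,17)
…
step 9: (39597, 3383)  from 22·(1744,149) + (1229,105)
step 10: (41341, 3532)  from 1·(39597,3383) + (1744,149)
…
step 12: (285899, 24426)  from 2·(122279,10447) + (41341,3532)
step 13: (408178, 34873)  from 1·(285899,24426) + (122279,10447)
step 14: (694077, 59299)  from 1·(408178,34873) + (285899,24426)
step 15: (1796332, 153471)  from 2·(694077,59299) + (408178,34873)
step 16: (4286741, 366241)  from 2·(1796332,153471) + (694077,59299)
step 17: (6083073, 519712)  from 1·(4286741,366241) + (1796332,153471)
fundamental: x₁=6083073, y₁=519712  (since 37003777123329 − 137·270100562944 = 1)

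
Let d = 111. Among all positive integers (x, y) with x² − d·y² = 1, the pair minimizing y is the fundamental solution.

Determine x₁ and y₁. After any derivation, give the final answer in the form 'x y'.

d=111: √d = [10; 1,1,6,1,1,20] (ℓ=6, even), read p_5/q_5
i=0: a=10 ⇒ p=10, q=1
…
i=2: a=1 ⇒ p=21, q=2
i=3: a=6 ⇒ p=137, q=13
i=4: a=1 ⇒ p=158, q=15
i=5: a=1 ⇒ p=295, q=28
(x₁, y₁) = (295, 28);  295² − 111·28² = 1 ✓

295 28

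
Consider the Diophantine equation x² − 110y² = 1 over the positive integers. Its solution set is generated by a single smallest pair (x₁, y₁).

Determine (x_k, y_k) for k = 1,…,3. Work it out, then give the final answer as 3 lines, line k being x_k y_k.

21 2
881 84
36981 3526

√110 → a₀=10, period (2,20); ℓ=2 even so k=1
i=0: a=10 ⇒ p=10, q=1
i=1: a=2 ⇒ p=21, q=2
→ (21, 2).  Check: 21²=441, 110·2²=440, difference 1.
k=2:  x_2 = 21·21+110·2·2 = 881,  y_2 = 21·2+2·21 = 84
k=3:  x_3 = 21·881+110·2·84 = 36981,  y_3 = 21·84+2·881 = 3526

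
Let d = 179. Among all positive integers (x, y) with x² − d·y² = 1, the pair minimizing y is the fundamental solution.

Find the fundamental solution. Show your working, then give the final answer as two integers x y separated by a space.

√179 → a₀=13, period (2,1,1,1,3,…,1,2,26); ℓ=14 even so k=13
a_0=13:  p_0=13·1+0=13,  q_0=13·0+1=1
a_1=2:  p_1=2·13+1=27,  q_1=2·1+0=2
a_2=1:  p_2=1·27+13=40,  q_2=1·2+1=3
a_3=1:  p_3=1·40+27=67,  q_3=1·3+2=5
…
a_5=3:  p_5=3·107+67=388,  q_5=3·8+5=29
a_6=5:  p_6=5·388+107=2047,  q_6=5·29+8=153
…
a_9=3:  p_9=3·137042+26999=438125,  q_9=3·10243+2018=32747
a_10=1:  p_10=1·438125+137042=575167,  q_10=1·32747+10243=42990
a_11=1:  p_11=1·575167+438125=1013292,  q_11=1·42990+32747=75737
a_12=1:  p_12=1·1013292+575167=1588459,  q_12=1·75737+42990=118727
a_13=2:  p_13=2·1588459+1013292=4190210,  q_13=2·118727+75737=313191
→ (4190210, 313191).  Check: 4190210²=17557859844100, 179·313191²=17557859844099, difference 1.

4190210 313191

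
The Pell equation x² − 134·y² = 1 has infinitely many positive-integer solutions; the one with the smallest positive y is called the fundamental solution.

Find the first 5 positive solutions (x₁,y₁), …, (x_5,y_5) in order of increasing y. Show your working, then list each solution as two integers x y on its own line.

d=134: √d = [11; 1,1,2,1,3,…,1,1,22] (ℓ=14, even), read p_13/q_13
i=0: a=11 ⇒ p=11, q=1
…
i=3: a=2 ⇒ p=58, q=5
…
i=5: a=3 ⇒ p=301, q=26
…
i=10: a=1 ⇒ p=22133, q=1912
…
i=12: a=1 ⇒ p=84029, q=7259
i=13: a=1 ⇒ p=145925, q=12606
(x₁, y₁) = (145925, 12606);  145925² − 134·12606² = 1 ✓
(145925+12606√134)^2 = 42588211249 + 3679061100√134
(145925+12606√134)^3 = 12429369452874725 + 1073733982022394√134
(145925+12606√134)^4 = 3627511474778900280001 + 313369262649556627800√134
(145925+12606√134)^5 = 1058689223901792677265417125 + 91456819303199367841407606√134

145925 12606
42588211249 3679061100
12429369452874725 1073733982022394
3627511474778900280001 313369262649556627800
1058689223901792677265417125 91456819303199367841407606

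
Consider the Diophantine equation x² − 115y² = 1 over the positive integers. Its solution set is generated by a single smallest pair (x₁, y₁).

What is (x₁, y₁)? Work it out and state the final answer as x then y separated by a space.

√115 → a₀=10, period (1,2,1,1,1,1,1,2,1,20); ℓ=10 even so k=9
a_0=10:  p_0=10·1+0=10,  q_0=10·0+1=1
a_1=1:  p_1=1·10+1=11,  q_1=1·1+0=1
a_2=2:  p_2=2·11+10=32,  q_2=2·1+1=3
a_3=1:  p_3=1·32+11=43,  q_3=1·3+1=4
a_4=1:  p_4=1·43+32=75,  q_4=1·4+3=7
a_5=1:  p_5=1·75+43=118,  q_5=1·7+4=11
a_6=1:  p_6=1·118+75=193,  q_6=1·11+7=18
a_7=1:  p_7=1·193+118=311,  q_7=1·18+11=29
a_8=2:  p_8=2·311+193=815,  q_8=2·29+18=76
a_9=1:  p_9=1·815+311=1126,  q_9=1·76+29=105
fundamental: x₁=1126, y₁=105  (since 1267876 − 115·11025 = 1)

1126 105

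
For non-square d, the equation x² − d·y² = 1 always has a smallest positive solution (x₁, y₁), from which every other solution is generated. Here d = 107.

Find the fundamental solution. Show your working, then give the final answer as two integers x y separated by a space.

d=107: √d = [10; 2,1,9,1,2,20] (ℓ=6, even), read p_5/q_5
i=0: a=10 ⇒ p=10, q=1
…
i=2: a=1 ⇒ p=31, q=3
…
i=4: a=1 ⇒ p=331, q=32
i=5: a=2 ⇒ p=962, q=93
(x₁, y₁) = (962, 93);  962² − 107·93² = 1 ✓

962 93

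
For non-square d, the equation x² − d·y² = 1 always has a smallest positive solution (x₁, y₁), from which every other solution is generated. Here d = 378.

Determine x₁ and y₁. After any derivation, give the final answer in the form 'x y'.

d=378: √d = [19; 2,3,1,4,1,3,2,38] (ℓ=8, even), read p_7/q_7
k=0  a_k=19  p_k/q_k = 19/1
…
k=2  a_k=3  p_k/q_k = 136/7
k=3  a_k=1  p_k/q_k = 175/9
k=4  a_k=4  p_k/q_k = 836/43
k=5  a_k=1  p_k/q_k = 1011/52
k=6  a_k=3  p_k/q_k = 3869/199
k=7  a_k=2  p_k/q_k = 8749/450
(x₁, y₁) = (8749, 450);  8749² − 378·450² = 1 ✓

8749 450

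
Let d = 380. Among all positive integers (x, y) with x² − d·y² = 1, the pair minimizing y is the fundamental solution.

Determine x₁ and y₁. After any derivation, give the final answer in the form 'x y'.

39 2

[19; 2,38] for √380; ℓ=2 ⇒ convergent index 1
k=0  a_k=19  p_k/q_k = 19/1
k=1  a_k=2  p_k/q_k = 39/2
(x₁, y₁) = (39, 2);  39² − 380·2² = 1 ✓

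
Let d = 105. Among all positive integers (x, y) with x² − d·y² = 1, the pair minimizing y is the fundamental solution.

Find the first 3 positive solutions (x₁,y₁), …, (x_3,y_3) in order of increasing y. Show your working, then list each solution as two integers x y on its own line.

41 4
3361 328
275561 26892

[10; 4,20] for √105; ℓ=2 ⇒ convergent index 1
k=0  a_k=10  p_k/q_k = 10/1
k=1  a_k=4  p_k/q_k = 41/4
fundamental: x₁=41, y₁=4  (since 1681 − 105·16 = 1)
k=2:  x_2 = 41·41+105·4·4 = 3361,  y_2 = 41·4+4·41 = 328
k=3:  x_3 = 41·3361+105·4·328 = 275561,  y_3 = 41·328+4·3361 = 26892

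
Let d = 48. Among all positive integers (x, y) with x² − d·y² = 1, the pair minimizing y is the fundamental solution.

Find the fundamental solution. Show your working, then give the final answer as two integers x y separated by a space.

7 1

√48 = [6; 1,12, …], period ℓ=2 (even) → k=1
k=0  a_k=6  p_k/q_k = 6/1
k=1  a_k=1  p_k/q_k = 7/1
→ (7, 1).  Check: 7²=49, 48·1²=48, difference 1.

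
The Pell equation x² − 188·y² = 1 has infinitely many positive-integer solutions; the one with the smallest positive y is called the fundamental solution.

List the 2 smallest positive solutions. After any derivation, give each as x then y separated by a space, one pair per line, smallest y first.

d=188: √d = [13; 1,2,2,6,2,2,1,26] (ℓ=8, even), read p_7/q_7
i=0: a=13 ⇒ p=13, q=1
…
i=4: a=6 ⇒ p=617, q=45
i=5: a=2 ⇒ p=1330, q=97
i=6: a=2 ⇒ p=3277, q=239
i=7: a=1 ⇒ p=4607, q=336
(x₁, y₁) = (4607, 336);  4607² − 188·336² = 1 ✓
k=2:  x_2 = 4607·4607+188·336·336 = 42448897,  y_2 = 4607·336+336·4607 = 3095904

4607 336
42448897 3095904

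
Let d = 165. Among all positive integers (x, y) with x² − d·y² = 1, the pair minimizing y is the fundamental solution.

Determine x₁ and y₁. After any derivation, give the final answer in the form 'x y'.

1079 84

d=165: √d = [12; 1,5,2,5,1,24] (ℓ=6, even), read p_5/q_5
i=0: a=12 ⇒ p=12, q=1
…
i=4: a=5 ⇒ p=912, q=71
i=5: a=1 ⇒ p=1079, q=84
(x₁, y₁) = (1079, 84);  1079² − 165·84² = 1 ✓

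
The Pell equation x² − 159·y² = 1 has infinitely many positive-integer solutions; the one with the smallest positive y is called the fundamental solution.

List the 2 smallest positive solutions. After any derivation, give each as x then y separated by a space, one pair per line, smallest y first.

1324 105
3505951 278040

d=159: √d = [12; 1,1,1,1,3,1,1,1,1,24] (ℓ=10, even), read p_9/q_9
i=0: a=12 ⇒ p=12, q=1
i=1: a=1 ⇒ p=13, q=1
i=2: a=1 ⇒ p=25, q=2
i=3: a=1 ⇒ p=38, q=3
i=4: a=1 ⇒ p=63, q=5
i=5: a=3 ⇒ p=227, q=18
i=6: a=1 ⇒ p=290, q=23
i=7: a=1 ⇒ p=517, q=41
i=8: a=1 ⇒ p=807, q=64
i=9: a=1 ⇒ p=1324, q=105
fundamental: x₁=1324, y₁=105  (since 1752976 − 159·11025 = 1)
(x_2, y_2) = (1324·1324 + 159·105·105, 1324·105 + 105·1324) = (3505951, 278040)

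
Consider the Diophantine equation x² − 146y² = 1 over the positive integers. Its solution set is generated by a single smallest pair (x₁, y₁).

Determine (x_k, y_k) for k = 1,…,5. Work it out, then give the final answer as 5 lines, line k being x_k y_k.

√146 = [12; 12,24, …], period ℓ=2 (even) → k=1
k=0  a_k=12  p_k/q_k = 12/1
k=1  a_k=12  p_k/q_k = 145/12
fundamental: x₁=145, y₁=12  (since 21025 − 146·144 = 1)
n=2: (145,12)∘(145,12) = (145·145+146·12·12, 145·12+12·145) = (42049,3480)
n=3: (42049,3480)∘(145,12) = (145·42049+146·12·3480, 145·3480+12·42049) = (12194065,1009188)
n=4: (12194065,1009188)∘(145,12) = (145·12194065+146·12·1009188, 145·1009188+12·12194065) = (3536236801,292661040)
n=5: (3536236801,292661040)∘(145,12) = (145·3536236801+146·12·292661040, 145·292661040+12·3536236801) = (1025496478225,84870692412)

145 12
42049 3480
12194065 1009188
3536236801 292661040
1025496478225 84870692412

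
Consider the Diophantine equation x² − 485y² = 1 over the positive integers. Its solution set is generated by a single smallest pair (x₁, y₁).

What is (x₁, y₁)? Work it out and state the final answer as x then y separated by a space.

969 44

[22; 44] for √485; ℓ=1 ⇒ convergent index 1
step 0: (22, 1)  from 22·(1,0) + (0,1)
step 1: (969, 44)  from 44·(22,1) + (1,0)
→ (969, 44).  Check: 969²=938961, 485·44²=938960, difference 1.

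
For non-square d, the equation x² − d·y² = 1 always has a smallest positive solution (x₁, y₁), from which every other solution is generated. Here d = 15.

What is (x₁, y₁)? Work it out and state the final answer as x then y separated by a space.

4 1

d=15: √d = [3; 1,6] (ℓ=2, even), read p_1/q_1
i=0: a=3 ⇒ p=3, q=1
i=1: a=1 ⇒ p=4, q=1
fundamental: x₁=4, y₁=1  (since 16 − 15·1 = 1)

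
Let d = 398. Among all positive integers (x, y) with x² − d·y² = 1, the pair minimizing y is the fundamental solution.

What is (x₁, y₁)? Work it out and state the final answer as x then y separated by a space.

399 20

[19; 1,18,1,38] for √398; ℓ=4 ⇒ convergent index 3
a_0=19:  p_0=19·1+0=19,  q_0=19·0+1=1
a_1=1:  p_1=1·19+1=20,  q_1=1·1+0=1
a_2=18:  p_2=18·20+19=379,  q_2=18·1+1=19
a_3=1:  p_3=1·379+20=399,  q_3=1·19+1=20
fundamental: x₁=399, y₁=20  (since 159201 − 398·400 = 1)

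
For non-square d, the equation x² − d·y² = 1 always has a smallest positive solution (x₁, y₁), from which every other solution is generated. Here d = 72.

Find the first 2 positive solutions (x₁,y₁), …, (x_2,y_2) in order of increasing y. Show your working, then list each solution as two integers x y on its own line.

d=72: √d = [8; 2,16] (ℓ=2, even), read p_1/q_1
step 0: (8, 1)  from 8·(1,0) + (0,1)
step 1: (17, 2)  from 2·(8,1) + (1,0)
fundamental: x₁=17, y₁=2  (since 289 − 72·4 = 1)
(x_2, y_2) = (17·17 + 72·2·2, 17·2 + 2·17) = (577, 68)

17 2
577 68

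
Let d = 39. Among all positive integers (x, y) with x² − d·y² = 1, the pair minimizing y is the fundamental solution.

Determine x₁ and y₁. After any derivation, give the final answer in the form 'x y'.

√39 → a₀=6, period (4,12); ℓ=2 even so k=1
k=0  a_k=6  p_k/q_k = 6/1
k=1  a_k=4  p_k/q_k = 25/4
(x₁, y₁) = (25, 4);  25² − 39·4² = 1 ✓

25 4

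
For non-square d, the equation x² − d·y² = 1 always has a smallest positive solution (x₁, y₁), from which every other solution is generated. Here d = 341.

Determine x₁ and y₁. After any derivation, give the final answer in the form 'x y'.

[18; 2,6,1,8,2,…,6,2,36] for √341; ℓ=14 ⇒ convergent index 13
step 0: (18, 1)  from 18·(1,0) + (0,1)
…
step 2: (240, 13)  from 6·(37,2) + (18,1)
…
step 5: (5189, 281)  from 2·(2456,133) + (277,15)
…
step 9: (76727, 4155)  from 2·(28124,1523) + (20479,1109)
step 10: (641940, 34763)  from 8·(76727,4155) + (28124,1523)
…
step 12: (4953942, 268271)  from 6·(718667,38918) + (641940,34763)
step 13: (10626551, 575460)  from 2·(4953942,268271) + (718667,38918)
(x₁, y₁) = (10626551, 575460);  10626551² − 341·575460² = 1 ✓

10626551 575460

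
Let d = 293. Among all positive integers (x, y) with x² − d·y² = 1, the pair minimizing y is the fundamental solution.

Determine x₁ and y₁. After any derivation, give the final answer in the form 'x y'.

√293 = [17; 8,1,1,8,34, …], period ℓ=5 (odd) → k=9
a_0=17:  p_0=17·1+0=17,  q_0=17·0+1=1
a_1=8:  p_1=8·17+1=137,  q_1=8·1+0=8
…
a_3=1:  p_3=1·154+137=291,  q_3=1·9+8=17
a_4=8:  p_4=8·291+154=2482,  q_4=8·17+9=145
a_5=34:  p_5=34·2482+291=84679,  q_5=34·145+17=4947
…
a_8=1:  p_8=1·764593+679914=1444507,  q_8=1·44668+39721=84389
a_9=8:  p_9=8·1444507+764593=12320649,  q_9=8·84389+44668=719780
→ (12320649, 719780).  Check: 12320649²=151798391781201, 293·719780²=151798391781200, difference 1.

12320649 719780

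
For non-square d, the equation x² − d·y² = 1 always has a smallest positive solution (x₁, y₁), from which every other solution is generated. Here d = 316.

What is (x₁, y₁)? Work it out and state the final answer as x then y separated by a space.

√316 = [17; 1,3,2,8,2,3,1,34, …], period ℓ=8 (even) → k=7
step 0: (17, 1)  from 17·(1,0) + (0,1)
step 1: (18, 1)  from 1·(17,1) + (1,0)
step 2: (71, 4)  from 3·(18,1) + (17,1)
…
step 4: (1351, 76)  from 8·(160,9) + (71,4)
step 5: (2862, 161)  from 2·(1351,76) + (160,9)
step 6: (9937, 559)  from 3·(2862,161) + (1351,76)
step 7: (12799, 720)  from 1·(9937,559) + (2862,161)
(x₁, y₁) = (12799, 720);  12799² − 316·720² = 1 ✓

12799 720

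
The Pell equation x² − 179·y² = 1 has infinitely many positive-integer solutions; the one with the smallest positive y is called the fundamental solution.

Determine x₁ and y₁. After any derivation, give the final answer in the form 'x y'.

d=179: √d = [13; 2,1,1,1,3,…,1,2,26] (ℓ=14, even), read p_13/q_13
a_0=13:  p_0=13·1+0=13,  q_0=13·0+1=1
…
a_3=1:  p_3=1·40+27=67,  q_3=1·3+2=5
a_4=1:  p_4=1·67+40=107,  q_4=1·5+3=8
a_5=3:  p_5=3·107+67=388,  q_5=3·8+5=29
…
a_8=5:  p_8=5·26999+2047=137042,  q_8=5·2018+153=10243
…
a_10=1:  p_10=1·438125+137042=575167,  q_10=1·32747+10243=42990
…
a_12=1:  p_12=1·1013292+575167=1588459,  q_12=1·75737+42990=118727
a_13=2:  p_13=2·1588459+1013292=4190210,  q_13=2·118727+75737=313191
fundamental: x₁=4190210, y₁=313191  (since 17557859844100 − 179·98088602481 = 1)

4190210 313191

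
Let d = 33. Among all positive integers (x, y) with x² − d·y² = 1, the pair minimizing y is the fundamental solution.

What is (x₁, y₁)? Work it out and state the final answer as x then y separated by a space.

√33 → a₀=5, period (1,2,1,10); ℓ=4 even so k=3
k=0  a_k=5  p_k/q_k = 5/1
…
k=2  a_k=2  p_k/q_k = 17/3
k=3  a_k=1  p_k/q_k = 23/4
fundamental: x₁=23, y₁=4  (since 529 − 33·16 = 1)

23 4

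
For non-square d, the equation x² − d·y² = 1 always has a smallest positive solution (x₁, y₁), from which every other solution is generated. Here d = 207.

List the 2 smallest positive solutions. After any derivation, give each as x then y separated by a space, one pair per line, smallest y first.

[14; 2,1,1,2,1,1,2,28] for √207; ℓ=8 ⇒ convergent index 7
step 0: (14, 1)  from 14·(1,0) + (0,1)
step 1: (29, 2)  from 2·(14,1) + (1,0)
step 2: (43, 3)  from 1·(29,2) + (14,1)
step 3: (72, 5)  from 1·(43,3) + (29,2)
…
step 5: (259, 18)  from 1·(187,13) + (72,5)
step 6: (446, 31)  from 1·(259,18) + (187,13)
step 7: (1151, 80)  from 2·(446,31) + (259,18)
→ (1151, 80).  Check: 1151²=1324801, 207·80²=1324800, difference 1.
n=2: (1151,80)∘(1151,80) = (1151·1151+207·80·80, 1151·80+80·1151) = (2649601,184160)

1151 80
2649601 184160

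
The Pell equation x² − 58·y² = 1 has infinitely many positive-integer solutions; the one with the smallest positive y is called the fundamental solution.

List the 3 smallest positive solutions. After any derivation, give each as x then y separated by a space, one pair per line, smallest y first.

19603 2574
768555217 100916244
30131975818099 3956522259690

√58 → a₀=7, period (1,1,1,1,1,1,14); ℓ=7 odd so k=13
a_0=7:  p_0=7·1+0=7,  q_0=7·0+1=1
a_1=1:  p_1=1·7+1=8,  q_1=1·1+0=1
…
a_3=1:  p_3=1·15+8=23,  q_3=1·2+1=3
a_4=1:  p_4=1·23+15=38,  q_4=1·3+2=5
a_5=1:  p_5=1·38+23=61,  q_5=1·5+3=8
a_6=1:  p_6=1·61+38=99,  q_6=1·8+5=13
a_7=14:  p_7=14·99+61=1447,  q_7=14·13+8=190
a_8=1:  p_8=1·1447+99=1546,  q_8=1·190+13=203
a_9=1:  p_9=1·1546+1447=2993,  q_9=1·203+190=393
…
a_11=1:  p_11=1·4539+2993=7532,  q_11=1·596+393=989
a_12=1:  p_12=1·7532+4539=12071,  q_12=1·989+596=1585
a_13=1:  p_13=1·12071+7532=19603,  q_13=1·1585+989=2574
(x₁, y₁) = (19603, 2574);  19603² − 58·2574² = 1 ✓
(x_2, y_2) = (19603·19603 + 58·2574·2574, 19603·2574 + 2574·19603) = (768555217, 100916244)
(x_3, y_3) = (19603·768555217 + 58·2574·100916244, 19603·100916244 + 2574·768555217) = (30131975818099, 3956522259690)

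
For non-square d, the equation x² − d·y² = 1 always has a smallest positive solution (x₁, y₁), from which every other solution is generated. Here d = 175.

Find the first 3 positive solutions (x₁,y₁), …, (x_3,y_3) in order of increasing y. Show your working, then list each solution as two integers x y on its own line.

√175 = [13; 4,2,1,2,4,26, …], period ℓ=6 (even) → k=5
k=0  a_k=13  p_k/q_k = 13/1
…
k=4  a_k=2  p_k/q_k = 463/35
k=5  a_k=4  p_k/q_k = 2024/153
→ (2024, 153).  Check: 2024²=4096576, 175·153²=4096575, difference 1.
n=2: (2024,153)∘(2024,153) = (2024·2024+175·153·153, 2024·153+153·2024) = (8193151,619344)
n=3: (8193151,619344)∘(2024,153) = (2024·8193151+175·153·619344, 2024·619344+153·8193151) = (33165873224,2507104359)

2024 153
8193151 619344
33165873224 2507104359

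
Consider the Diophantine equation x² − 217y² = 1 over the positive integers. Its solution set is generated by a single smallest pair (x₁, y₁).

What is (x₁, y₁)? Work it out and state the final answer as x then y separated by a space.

3844063 260952

d=217: √d = [14; 1,2,1,2,1,…,2,1,28] (ℓ=16, even), read p_15/q_15
i=0: a=14 ⇒ p=14, q=1
…
i=2: a=2 ⇒ p=44, q=3
i=3: a=1 ⇒ p=59, q=4
i=4: a=2 ⇒ p=162, q=11
i=5: a=1 ⇒ p=221, q=15
i=6: a=1 ⇒ p=383, q=26
…
i=9: a=9 ⇒ p=139163, q=9447
i=10: a=1 ⇒ p=154218, q=10469
…
i=12: a=2 ⇒ p=740980, q=50301
i=13: a=1 ⇒ p=1034361, q=70217
i=14: a=2 ⇒ p=2809702, q=190735
i=15: a=1 ⇒ p=3844063, q=260952
fundamental: x₁=3844063, y₁=260952  (since 14776820347969 − 217·68095946304 = 1)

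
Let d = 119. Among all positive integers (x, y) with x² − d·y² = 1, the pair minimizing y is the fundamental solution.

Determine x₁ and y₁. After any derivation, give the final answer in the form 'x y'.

√119 → a₀=10, period (1,9,1,20); ℓ=4 even so k=3
i=0: a=10 ⇒ p=10, q=1
i=1: a=1 ⇒ p=11, q=1
i=2: a=9 ⇒ p=109, q=10
i=3: a=1 ⇒ p=120, q=11
→ (120, 11).  Check: 120²=14400, 119·11²=14399, difference 1.

120 11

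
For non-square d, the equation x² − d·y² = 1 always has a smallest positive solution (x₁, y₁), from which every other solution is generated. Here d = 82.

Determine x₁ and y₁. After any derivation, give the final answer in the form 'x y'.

d=82: √d = [9; 18] (ℓ=1, odd), read p_1/q_1
step 0: (9, 1)  from 9·(1,0) + (0,1)
step 1: (163, 18)  from 18·(9,1) + (1,0)
fundamental: x₁=163, y₁=18  (since 26569 − 82·324 = 1)

163 18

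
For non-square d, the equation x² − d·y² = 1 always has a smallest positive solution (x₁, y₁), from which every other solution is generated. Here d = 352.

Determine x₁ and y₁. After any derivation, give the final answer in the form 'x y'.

77617 4137

√352 = [18; 1,3,5,9,5,3,1,36, …], period ℓ=8 (even) → k=7
i=0: a=18 ⇒ p=18, q=1
i=1: a=1 ⇒ p=19, q=1
i=2: a=3 ⇒ p=75, q=4
…
i=6: a=3 ⇒ p=59118, q=3151
i=7: a=1 ⇒ p=77617, q=4137
→ (77617, 4137).  Check: 77617²=6024398689, 352·4137²=6024398688, difference 1.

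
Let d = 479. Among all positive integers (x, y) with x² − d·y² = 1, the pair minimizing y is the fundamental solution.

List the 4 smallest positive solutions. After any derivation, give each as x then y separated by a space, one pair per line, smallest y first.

2989440 136591
17873503027199 816661198080
106863529779256567680 4882719303976413809
638924220926583633867571201 29193192792157684333155840

[21; 1,7,1,3,2,21,2,3,1,7,1,42] for √479; ℓ=12 ⇒ convergent index 11
a_0=21:  p_0=21·1+0=21,  q_0=21·0+1=1
a_1=1:  p_1=1·21+1=22,  q_1=1·1+0=1
a_2=7:  p_2=7·22+21=175,  q_2=7·1+1=8
a_3=1:  p_3=1·175+22=197,  q_3=1·8+1=9
…
a_5=2:  p_5=2·766+197=1729,  q_5=2·35+9=79
a_6=21:  p_6=21·1729+766=37075,  q_6=21·79+35=1694
…
a_8=3:  p_8=3·75879+37075=264712,  q_8=3·3467+1694=12095
a_9=1:  p_9=1·264712+75879=340591,  q_9=1·12095+3467=15562
a_10=7:  p_10=7·340591+264712=2648849,  q_10=7·15562+12095=121029
a_11=1:  p_11=1·2648849+340591=2989440,  q_11=1·121029+15562=136591
→ (2989440, 136591).  Check: 2989440²=8936751513600, 479·136591²=8936751513599, difference 1.
k=2:  x_2 = 2989440·2989440+479·136591·136591 = 17873503027199,  y_2 = 2989440·136591+136591·2989440 = 816661198080
k=3:  x_3 = 2989440·17873503027199+479·136591·816661198080 = 106863529779256567680,  y_3 = 2989440·816661198080+136591·17873503027199 = 4882719303976413809
k=4:  x_4 = 2989440·106863529779256567680+479·136591·4882719303976413809 = 638924220926583633867571201,  y_4 = 2989440·4882719303976413809+136591·106863529779256567680 = 29193192792157684333155840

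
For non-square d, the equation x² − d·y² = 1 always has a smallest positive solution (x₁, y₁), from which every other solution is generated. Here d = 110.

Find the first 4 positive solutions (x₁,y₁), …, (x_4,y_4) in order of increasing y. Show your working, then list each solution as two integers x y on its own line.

d=110: √d = [10; 2,20] (ℓ=2, even), read p_1/q_1
a_0=10:  p_0=10·1+0=10,  q_0=10·0+1=1
a_1=2:  p_1=2·10+1=21,  q_1=2·1+0=2
→ (21, 2).  Check: 21²=441, 110·2²=440, difference 1.
(21+2√110)^2 = 881 + 84√110
(21+2√110)^3 = 36981 + 3526√110
(21+2√110)^4 = 1552321 + 148008√110

21 2
881 84
36981 3526
1552321 148008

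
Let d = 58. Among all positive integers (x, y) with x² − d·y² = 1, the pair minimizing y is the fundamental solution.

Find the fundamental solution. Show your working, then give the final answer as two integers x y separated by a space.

[7; 1,1,1,1,1,1,14] for √58; ℓ=7 ⇒ convergent index 13
i=0: a=7 ⇒ p=7, q=1
…
i=2: a=1 ⇒ p=15, q=2
…
i=6: a=1 ⇒ p=99, q=13
i=7: a=14 ⇒ p=1447, q=190
…
i=9: a=1 ⇒ p=2993, q=393
…
i=12: a=1 ⇒ p=12071, q=1585
i=13: a=1 ⇒ p=19603, q=2574
fundamental: x₁=19603, y₁=2574  (since 384277609 − 58·6625476 = 1)

19603 2574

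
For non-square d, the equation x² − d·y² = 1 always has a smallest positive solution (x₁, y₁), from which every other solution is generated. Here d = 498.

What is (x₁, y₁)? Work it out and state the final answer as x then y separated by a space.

179777 8056

d=498: √d = [22; 3,6,22,6,3,44] (ℓ=6, even), read p_5/q_5
k=0  a_k=22  p_k/q_k = 22/1
k=1  a_k=3  p_k/q_k = 67/3
k=2  a_k=6  p_k/q_k = 424/19
k=3  a_k=22  p_k/q_k = 9395/421
k=4  a_k=6  p_k/q_k = 56794/2545
k=5  a_k=3  p_k/q_k = 179777/8056
→ (179777, 8056).  Check: 179777²=32319769729, 498·8056²=32319769728, difference 1.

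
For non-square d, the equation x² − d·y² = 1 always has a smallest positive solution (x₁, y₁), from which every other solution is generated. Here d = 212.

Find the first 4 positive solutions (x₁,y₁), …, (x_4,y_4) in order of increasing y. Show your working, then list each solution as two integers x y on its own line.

√212 → a₀=14, period (1,1,3,1,1,…,1,1,28); ℓ=14 even so k=13
a_0=14:  p_0=14·1+0=14,  q_0=14·0+1=1
…
a_2=1:  p_2=1·15+14=29,  q_2=1·1+1=2
…
a_6=1:  p_6=1·233+131=364,  q_6=1·16+9=25
a_7=6:  p_7=6·364+233=2417,  q_7=6·25+16=166
a_8=1:  p_8=1·2417+364=2781,  q_8=1·166+25=191
a_9=1:  p_9=1·2781+2417=5198,  q_9=1·191+166=357
…
a_12=1:  p_12=1·29135+7979=37114,  q_12=1·2001+548=2549
a_13=1:  p_13=1·37114+29135=66249,  q_13=1·2549+2001=4550
fundamental: x₁=66249, y₁=4550  (since 4388930001 − 212·20702500 = 1)
n=2: (66249,4550)∘(66249,4550) = (66249·66249+212·4550·4550, 66249·4550+4550·66249) = (8777860001,602865900)
n=3: (8777860001,602865900)∘(66249,4550) = (66249·8777860001+212·4550·602865900, 66249·602865900+4550·8777860001) = (1163048894346249,79878526013650)
n=4: (1163048894346249,79878526013650)∘(66249,4550) = (66249·1163048894346249+212·4550·79878526013650, 66249·79878526013650+4550·1163048894346249) = (154101652394311440001,10583744939153731800)

66249 4550
8777860001 602865900
1163048894346249 79878526013650
154101652394311440001 10583744939153731800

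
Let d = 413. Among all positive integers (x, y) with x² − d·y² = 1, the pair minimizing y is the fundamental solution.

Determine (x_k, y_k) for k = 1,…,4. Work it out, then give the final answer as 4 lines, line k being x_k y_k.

√413 → a₀=20, period (3,9,1,4,1,9,3,40); ℓ=8 even so k=7
k=0  a_k=20  p_k/q_k = 20/1
k=1  a_k=3  p_k/q_k = 61/3
…
k=4  a_k=4  p_k/q_k = 3089/152
…
k=6  a_k=9  p_k/q_k = 36560/1799
k=7  a_k=3  p_k/q_k = 113399/5580
→ (113399, 5580).  Check: 113399²=12859333201, 413·5580²=12859333200, difference 1.
n=2: (113399,5580)∘(113399,5580) = (113399·113399+413·5580·5580, 113399·5580+5580·113399) = (25718666401,1265532840)
n=3: (25718666401,1265532840)∘(113399,5580) = (113399·25718666401+413·5580·1265532840, 113399·1265532840+5580·25718666401) = (5832942102300599,287020317040740)
n=4: (5832942102300599,287020317040740)∘(113399,5580) = (113399·5832942102300599+413·5580·287020317040740, 113399·287020317040740+5580·5832942102300599) = (1322899602891852585601,65095633862940217680)

113399 5580
25718666401 1265532840
5832942102300599 287020317040740
1322899602891852585601 65095633862940217680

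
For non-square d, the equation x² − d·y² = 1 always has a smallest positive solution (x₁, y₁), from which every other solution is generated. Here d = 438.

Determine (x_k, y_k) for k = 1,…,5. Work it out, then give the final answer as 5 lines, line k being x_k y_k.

293 14
171697 8204
100614149 4807530
58959719617 2817204376
34550295081413 1650876956806

[20; 1,12,1,40] for √438; ℓ=4 ⇒ convergent index 3
k=0  a_k=20  p_k/q_k = 20/1
k=1  a_k=1  p_k/q_k = 21/1
k=2  a_k=12  p_k/q_k = 272/13
k=3  a_k=1  p_k/q_k = 293/14
→ (293, 14).  Check: 293²=85849, 438·14²=85848, difference 1.
(x_2, y_2) = (293·293 + 438·14·14, 293·14 + 14·293) = (171697, 8204)
(x_3, y_3) = (293·171697 + 438·14·8204, 293·8204 + 14·171697) = (100614149, 4807530)
(x_4, y_4) = (293·100614149 + 438·14·4807530, 293·4807530 + 14·100614149) = (58959719617, 2817204376)
(x_5, y_5) = (293·58959719617 + 438·14·2817204376, 293·2817204376 + 14·58959719617) = (34550295081413, 1650876956806)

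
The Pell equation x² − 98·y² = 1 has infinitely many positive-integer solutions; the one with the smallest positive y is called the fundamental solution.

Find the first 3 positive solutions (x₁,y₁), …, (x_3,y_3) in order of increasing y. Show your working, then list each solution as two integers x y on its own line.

99 10
19601 1980
3880899 392030

[9; 1,8,1,18] for √98; ℓ=4 ⇒ convergent index 3
step 0: (9, 1)  from 9·(1,0) + (0,1)
step 1: (10, 1)  from 1·(9,1) + (1,0)
step 2: (89, 9)  from 8·(10,1) + (9,1)
step 3: (99, 10)  from 1·(89,9) + (10,1)
fundamental: x₁=99, y₁=10  (since 9801 − 98·100 = 1)
k=2:  x_2 = 99·99+98·10·10 = 19601,  y_2 = 99·10+10·99 = 1980
k=3:  x_3 = 99·19601+98·10·1980 = 3880899,  y_3 = 99·1980+10·19601 = 392030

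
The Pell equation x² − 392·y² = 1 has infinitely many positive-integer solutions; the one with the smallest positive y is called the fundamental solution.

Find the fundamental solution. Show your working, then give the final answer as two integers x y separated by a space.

√392 = [19; 1,3,1,38, …], period ℓ=4 (even) → k=3
i=0: a=19 ⇒ p=19, q=1
i=1: a=1 ⇒ p=20, q=1
i=2: a=3 ⇒ p=79, q=4
i=3: a=1 ⇒ p=99, q=5
fundamental: x₁=99, y₁=5  (since 9801 − 392·25 = 1)

99 5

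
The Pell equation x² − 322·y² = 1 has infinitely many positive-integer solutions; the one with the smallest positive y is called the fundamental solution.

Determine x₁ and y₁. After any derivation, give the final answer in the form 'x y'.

√322 → a₀=17, period (1,16,1,34); ℓ=4 even so k=3
k=0  a_k=17  p_k/q_k = 17/1
…
k=2  a_k=16  p_k/q_k = 305/17
k=3  a_k=1  p_k/q_k = 323/18
→ (323, 18).  Check: 323²=104329, 322·18²=104328, difference 1.

323 18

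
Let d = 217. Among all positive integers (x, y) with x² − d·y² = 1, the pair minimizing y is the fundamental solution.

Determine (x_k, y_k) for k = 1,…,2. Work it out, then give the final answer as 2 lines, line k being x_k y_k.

3844063 260952
29553640695937 2006231855952

d=217: √d = [14; 1,2,1,2,1,…,2,1,28] (ℓ=16, even), read p_15/q_15
i=0: a=14 ⇒ p=14, q=1
i=1: a=1 ⇒ p=15, q=1
…
i=6: a=1 ⇒ p=383, q=26
…
i=8: a=4 ⇒ p=15055, q=1022
i=9: a=9 ⇒ p=139163, q=9447
i=10: a=1 ⇒ p=154218, q=10469
…
i=12: a=2 ⇒ p=740980, q=50301
i=13: a=1 ⇒ p=1034361, q=70217
i=14: a=2 ⇒ p=2809702, q=190735
i=15: a=1 ⇒ p=3844063, q=260952
→ (3844063, 260952).  Check: 3844063²=14776820347969, 217·260952²=14776820347968, difference 1.
(3844063+260952√217)^2 = 29553640695937 + 2006231855952√217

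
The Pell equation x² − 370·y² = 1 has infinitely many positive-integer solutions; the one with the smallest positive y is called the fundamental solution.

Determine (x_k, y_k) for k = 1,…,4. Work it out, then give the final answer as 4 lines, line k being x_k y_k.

213859 11118
91471343761 4755368724
39123940210553539 2033956799880714
16734013458886067250241 869959934526623861928

√370 → a₀=19, period (4,4,38); ℓ=3 odd so k=5
a_0=19:  p_0=19·1+0=19,  q_0=19·0+1=1
…
a_2=4:  p_2=4·77+19=327,  q_2=4·4+1=17
a_3=38:  p_3=38·327+77=12503,  q_3=38·17+4=650
a_4=4:  p_4=4·12503+327=50339,  q_4=4·650+17=2617
a_5=4:  p_5=4·50339+12503=213859,  q_5=4·2617+650=11118
(x₁, y₁) = (213859, 11118);  213859² − 370·11118² = 1 ✓
n=2: (213859,11118)∘(213859,11118) = (213859·213859+370·11118·11118, 213859·11118+11118·213859) = (91471343761,4755368724)
n=3: (91471343761,4755368724)∘(213859,11118) = (213859·91471343761+370·11118·4755368724, 213859·4755368724+11118·91471343761) = (39123940210553539,2033956799880714)
n=4: (39123940210553539,2033956799880714)∘(213859,11118) = (213859·39123940210553539+370·11118·2033956799880714, 213859·2033956799880714+11118·39123940210553539) = (16734013458886067250241,869959934526623861928)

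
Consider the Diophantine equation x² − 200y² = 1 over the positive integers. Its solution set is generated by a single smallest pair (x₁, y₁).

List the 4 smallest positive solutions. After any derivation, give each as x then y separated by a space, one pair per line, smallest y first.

99 7
19601 1386
3880899 274421
768398401 54333972

√200 = [14; 7,28, …], period ℓ=2 (even) → k=1
step 0: (14, 1)  from 14·(1,0) + (0,1)
step 1: (99, 7)  from 7·(14,1) + (1,0)
fundamental: x₁=99, y₁=7  (since 9801 − 200·49 = 1)
(99+7√200)^2 = 19601 + 1386√200
(99+7√200)^3 = 3880899 + 274421√200
(99+7√200)^4 = 768398401 + 54333972√200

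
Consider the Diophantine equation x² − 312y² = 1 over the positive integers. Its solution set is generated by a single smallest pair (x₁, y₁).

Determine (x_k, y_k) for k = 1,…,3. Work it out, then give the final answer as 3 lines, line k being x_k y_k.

[17; 1,1,1,34] for √312; ℓ=4 ⇒ convergent index 3
i=0: a=17 ⇒ p=17, q=1
i=1: a=1 ⇒ p=18, q=1
i=2: a=1 ⇒ p=35, q=2
i=3: a=1 ⇒ p=53, q=3
(x₁, y₁) = (53, 3);  53² − 312·3² = 1 ✓
n=2: (53,3)∘(53,3) = (53·53+312·3·3, 53·3+3·53) = (5617,318)
n=3: (5617,318)∘(53,3) = (53·5617+312·3·318, 53·318+3·5617) = (595349,33705)

53 3
5617 318
595349 33705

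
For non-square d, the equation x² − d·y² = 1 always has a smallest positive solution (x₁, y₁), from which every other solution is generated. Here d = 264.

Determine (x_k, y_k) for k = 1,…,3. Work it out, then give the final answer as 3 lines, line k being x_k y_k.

√264 = [16; 4,32, …], period ℓ=2 (even) → k=1
step 0: (16, 1)  from 16·(1,0) + (0,1)
step 1: (65, 4)  from 4·(16,1) + (1,0)
→ (65, 4).  Check: 65²=4225, 264·4²=4224, difference 1.
(x_2, y_2) = (65·65 + 264·4·4, 65·4 + 4·65) = (8449, 520)
(x_3, y_3) = (65·8449 + 264·4·520, 65·520 + 4·8449) = (1098305, 67596)

65 4
8449 520
1098305 67596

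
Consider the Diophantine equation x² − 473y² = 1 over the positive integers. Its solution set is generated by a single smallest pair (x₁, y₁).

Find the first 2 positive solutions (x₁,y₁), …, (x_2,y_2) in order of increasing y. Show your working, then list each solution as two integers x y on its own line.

[21; 1,2,1,42] for √473; ℓ=4 ⇒ convergent index 3
i=0: a=21 ⇒ p=21, q=1
…
i=2: a=2 ⇒ p=65, q=3
i=3: a=1 ⇒ p=87, q=4
→ (87, 4).  Check: 87²=7569, 473·4²=7568, difference 1.
k=2:  x_2 = 87·87+473·4·4 = 15137,  y_2 = 87·4+4·87 = 696

87 4
15137 696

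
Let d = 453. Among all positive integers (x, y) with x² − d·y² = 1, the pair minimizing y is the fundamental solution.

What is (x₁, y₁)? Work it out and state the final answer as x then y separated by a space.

[21; 3,1,1,10,14,10,1,1,3,42] for √453; ℓ=10 ⇒ convergent index 9
a_0=21:  p_0=21·1+0=21,  q_0=21·0+1=1
…
a_2=1:  p_2=1·64+21=85,  q_2=1·3+1=4
…
a_4=10:  p_4=10·149+85=1575,  q_4=10·7+4=74
…
a_8=1:  p_8=1·245764+223565=469329,  q_8=1·11547+10504=22051
a_9=3:  p_9=3·469329+245764=1653751,  q_9=3·22051+11547=77700
→ (1653751, 77700).  Check: 1653751²=2734892370001, 453·77700²=2734892370000, difference 1.

1653751 77700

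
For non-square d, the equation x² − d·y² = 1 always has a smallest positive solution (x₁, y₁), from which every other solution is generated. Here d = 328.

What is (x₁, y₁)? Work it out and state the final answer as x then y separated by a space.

163 9

√328 = [18; 9,36, …], period ℓ=2 (even) → k=1
i=0: a=18 ⇒ p=18, q=1
i=1: a=9 ⇒ p=163, q=9
(x₁, y₁) = (163, 9);  163² − 328·9² = 1 ✓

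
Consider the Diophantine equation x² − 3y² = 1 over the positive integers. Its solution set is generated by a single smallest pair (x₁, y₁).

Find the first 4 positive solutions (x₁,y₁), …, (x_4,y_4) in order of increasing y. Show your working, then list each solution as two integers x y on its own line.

[1; 1,2] for √3; ℓ=2 ⇒ convergent index 1
a_0=1:  p_0=1·1+0=1,  q_0=1·0+1=1
a_1=1:  p_1=1·1+1=2,  q_1=1·1+0=1
→ (2, 1).  Check: 2²=4, 3·1²=3, difference 1.
n=2: (2,1)∘(2,1) = (2·2+3·1·1, 2·1+1·2) = (7,4)
n=3: (7,4)∘(2,1) = (2·7+3·1·4, 2·4+1·7) = (26,15)
n=4: (26,15)∘(2,1) = (2·26+3·1·15, 2·15+1·26) = (97,56)

2 1
7 4
26 15
97 56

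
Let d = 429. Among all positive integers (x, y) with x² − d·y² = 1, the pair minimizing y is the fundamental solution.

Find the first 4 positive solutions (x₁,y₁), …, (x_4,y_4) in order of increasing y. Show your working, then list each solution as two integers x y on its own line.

1524095 73584
4645731138049 224298012960
14161071197688057215 683702960124468816
43165635614076113391052801 2084056526021580302230080

√429 → a₀=20, period (1,2,2,9,1,12,1,9,2,2,1,40); ℓ=12 even so k=11
i=0: a=20 ⇒ p=20, q=1
i=1: a=1 ⇒ p=21, q=1
i=2: a=2 ⇒ p=62, q=3
i=3: a=2 ⇒ p=145, q=7
…
i=5: a=1 ⇒ p=1512, q=73
…
i=7: a=1 ⇒ p=21023, q=1015
…
i=9: a=2 ⇒ p=438459, q=21169
i=10: a=2 ⇒ p=1085636, q=52415
i=11: a=1 ⇒ p=1524095, q=73584
→ (1524095, 73584).  Check: 1524095²=2322865569025, 429·73584²=2322865569024, difference 1.
n=2: (1524095,73584)∘(1524095,73584) = (1524095·1524095+429·73584·73584, 1524095·73584+73584·1524095) = (4645731138049,224298012960)
n=3: (4645731138049,224298012960)∘(1524095,73584) = (1524095·4645731138049+429·73584·224298012960, 1524095·224298012960+73584·4645731138049) = (14161071197688057215,683702960124468816)
n=4: (14161071197688057215,683702960124468816)∘(1524095,73584) = (1524095·14161071197688057215+429·73584·683702960124468816, 1524095·683702960124468816+73584·14161071197688057215) = (43165635614076113391052801,2084056526021580302230080)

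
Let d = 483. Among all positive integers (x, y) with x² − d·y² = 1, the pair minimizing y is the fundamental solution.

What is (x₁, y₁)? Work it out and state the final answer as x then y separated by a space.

[21; 1,42] for √483; ℓ=2 ⇒ convergent index 1
step 0: (21, 1)  from 21·(1,0) + (0,1)
step 1: (22, 1)  from 1·(21,1) + (1,0)
(x₁, y₁) = (22, 1);  22² − 483·1² = 1 ✓

22 1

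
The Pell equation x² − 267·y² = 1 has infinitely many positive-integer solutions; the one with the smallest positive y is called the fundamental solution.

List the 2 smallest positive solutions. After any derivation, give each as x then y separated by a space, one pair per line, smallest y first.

2402 147
11539207 706188

√267 → a₀=16, period (2,1,15,1,2,32); ℓ=6 even so k=5
step 0: (16, 1)  from 16·(1,0) + (0,1)
…
step 4: (817, 50)  from 1·(768,47) + (49,3)
step 5: (2402, 147)  from 2·(817,50) + (768,47)
→ (2402, 147).  Check: 2402²=5769604, 267·147²=5769603, difference 1.
k=2:  x_2 = 2402·2402+267·147·147 = 11539207,  y_2 = 2402·147+147·2402 = 706188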